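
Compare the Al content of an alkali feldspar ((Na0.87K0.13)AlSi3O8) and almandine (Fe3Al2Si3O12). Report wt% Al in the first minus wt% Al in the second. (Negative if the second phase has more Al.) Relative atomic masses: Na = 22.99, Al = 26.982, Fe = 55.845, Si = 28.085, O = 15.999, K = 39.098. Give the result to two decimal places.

-0.63 percentage points

M((Na0.87K0.13)AlSi3O8) = 264.313 g/mol, so wt% Al = 26.982/264.313 × 100 = 10.21%.
M(Fe3Al2Si3O12) = 497.742 g/mol, so wt% Al = 53.964/497.742 × 100 = 10.84%.
10.21 − 10.84 = -0.63 pp.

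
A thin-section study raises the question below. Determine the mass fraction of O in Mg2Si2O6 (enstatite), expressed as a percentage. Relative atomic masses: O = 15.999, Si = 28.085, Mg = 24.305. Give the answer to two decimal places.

47.81 weight percent

Formula mass = 2*24.305 + 2*28.085 + 6*15.999 = 200.774 g/mol, of which 95.994 g is O.
So O makes up 95.994/200.774 = 0.4781 of the mass, i.e. 47.81%.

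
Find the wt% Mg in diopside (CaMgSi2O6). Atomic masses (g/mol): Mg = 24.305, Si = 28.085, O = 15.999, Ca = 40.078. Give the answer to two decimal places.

11.22 wt%

Molar mass of CaMgSi2O6: 1*40.078 + 1*24.305 + 2*28.085 + 6*15.999 = 216.547 g/mol.
Mass of Mg per formula unit: 1 × 24.305 = 24.305 g.
Weight fraction Mg = 24.305 / 216.547 = 0.1122.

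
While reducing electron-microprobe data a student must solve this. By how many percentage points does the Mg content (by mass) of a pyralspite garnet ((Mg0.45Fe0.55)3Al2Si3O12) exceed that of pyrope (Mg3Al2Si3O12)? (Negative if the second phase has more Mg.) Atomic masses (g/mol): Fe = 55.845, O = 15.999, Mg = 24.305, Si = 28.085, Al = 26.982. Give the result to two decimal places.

-10.88 percentage points

Mg in (Mg0.45Fe0.55)3Al2Si3O12: molar mass 455.163 g/mol; 1.35×24.305 = 32.812 g → 7.21 wt%.
Mg in Mg3Al2Si3O12: molar mass 403.122 g/mol; 3×24.305 = 72.915 g → 18.09 wt%.
Difference = 7.21 − 18.09 = -10.88 percentage points.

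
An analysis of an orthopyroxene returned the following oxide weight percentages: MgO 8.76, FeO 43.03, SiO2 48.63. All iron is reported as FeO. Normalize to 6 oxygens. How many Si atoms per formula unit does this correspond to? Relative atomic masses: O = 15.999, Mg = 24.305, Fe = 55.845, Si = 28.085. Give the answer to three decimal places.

1.994 Si apfu

MgO: 8.76/40.304 = 0.21735 mol → 0.21735 mol Mg, 0.21735 mol O.
FeO: 43.03/71.844 = 0.59894 mol → 0.59894 mol Fe, 0.59894 mol O.
SiO2: 48.63/60.083 = 0.80938 mol → 0.80938 mol Si, 1.61876 mol O.
Total oxygen = 2.43505 mol. Normalization factor = 6/2.43505 = 2.46402.
Si per 6 O = 0.80938 × 2.46402 = 1.994.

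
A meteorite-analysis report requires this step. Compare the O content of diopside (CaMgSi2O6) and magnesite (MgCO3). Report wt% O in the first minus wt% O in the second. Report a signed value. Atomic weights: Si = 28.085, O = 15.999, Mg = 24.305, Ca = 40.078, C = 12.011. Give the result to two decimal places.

-12.60 percentage points

First mineral: 95.994 g O in 216.547 g formula = 44.33 wt% O.
Second mineral: 47.997 g O in 84.313 g formula = 56.93 wt% O.
44.33% − 56.93% gives a difference of -12.60 percentage points.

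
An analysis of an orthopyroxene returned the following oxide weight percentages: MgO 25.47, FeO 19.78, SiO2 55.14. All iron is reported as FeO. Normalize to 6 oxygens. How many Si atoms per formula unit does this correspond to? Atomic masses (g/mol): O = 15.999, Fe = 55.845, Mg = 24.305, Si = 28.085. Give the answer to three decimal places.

2.008 Si apfu

MgO (M=40.304): mol = 0.63195; Mg = 0.63195, O = 0.63195.
FeO (M=71.844): mol = 0.27532; Fe = 0.27532, O = 0.27532.
SiO2 (M=60.083): mol = 0.91773; Si = 0.91773, O = 1.83546.
ΣO = 2.74273; factor = 6/ΣO = 2.18760.
Si apfu = 0.91773 × 2.18760 = 2.008.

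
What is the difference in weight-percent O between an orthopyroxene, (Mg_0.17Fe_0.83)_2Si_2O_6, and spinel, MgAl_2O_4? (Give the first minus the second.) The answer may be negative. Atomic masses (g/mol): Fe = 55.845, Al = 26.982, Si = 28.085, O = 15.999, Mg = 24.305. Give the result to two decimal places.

-7.06 percentage points

First mineral: 95.994 g O in 253.130 g formula = 37.92 wt% O.
Second mineral: 63.996 g O in 142.265 g formula = 44.98 wt% O.
37.92% − 44.98% gives a difference of -7.06 percentage points.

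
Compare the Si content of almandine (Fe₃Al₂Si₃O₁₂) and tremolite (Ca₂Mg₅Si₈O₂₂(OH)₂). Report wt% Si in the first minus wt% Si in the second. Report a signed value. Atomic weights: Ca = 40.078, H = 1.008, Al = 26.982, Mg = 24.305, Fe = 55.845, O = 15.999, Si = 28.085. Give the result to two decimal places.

First mineral: 84.255 g Si in 497.742 g formula = 16.93 wt% Si.
Second mineral: 224.680 g Si in 812.353 g formula = 27.66 wt% Si.
16.93% − 27.66% gives a difference of -10.73 percentage points.

-10.73 percentage points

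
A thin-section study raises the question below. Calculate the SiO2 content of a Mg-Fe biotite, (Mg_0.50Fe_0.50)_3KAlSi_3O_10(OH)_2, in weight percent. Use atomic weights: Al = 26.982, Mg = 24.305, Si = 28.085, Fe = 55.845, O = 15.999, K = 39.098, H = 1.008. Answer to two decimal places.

38.80 wt%

Formula mass = 464.564 g/mol.
3 Si → 3.0000 mol SiO2 per formula unit; M(SiO2) = 60.083, so SiO2 mass = 180.249 g.
180.249/464.564 × 100 = 38.80 wt%.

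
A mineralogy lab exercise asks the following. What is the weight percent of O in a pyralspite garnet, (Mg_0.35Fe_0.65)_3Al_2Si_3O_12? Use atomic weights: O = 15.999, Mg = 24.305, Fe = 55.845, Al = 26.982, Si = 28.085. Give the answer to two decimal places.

M((Mg_0.35Fe_0.65)_3Al_2Si_3O_12) = 464.625 g/mol.
O contributes 12 × 15.999 = 191.988 g per mole.
191.988/464.625 = 0.4132 → 41.32%.

41.32 wt%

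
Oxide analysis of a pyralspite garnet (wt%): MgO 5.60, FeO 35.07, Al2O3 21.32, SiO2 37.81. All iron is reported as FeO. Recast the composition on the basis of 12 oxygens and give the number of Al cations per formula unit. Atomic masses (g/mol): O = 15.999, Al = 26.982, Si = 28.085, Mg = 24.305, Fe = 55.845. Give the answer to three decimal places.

MgO: 5.60/40.304 = 0.13894 mol → 0.13894 mol Mg, 0.13894 mol O.
FeO: 35.07/71.844 = 0.48814 mol → 0.48814 mol Fe, 0.48814 mol O.
Al2O3: 21.32/101.961 = 0.20910 mol → 0.41820 mol Al, 0.62730 mol O.
SiO2: 37.81/60.083 = 0.62930 mol → 0.62930 mol Si, 1.25860 mol O.
Total oxygen = 2.51298 mol. Normalization factor = 12/2.51298 = 4.77521.
Al per 12 O = 0.41820 × 4.77521 = 1.997.

1.997 Al apfu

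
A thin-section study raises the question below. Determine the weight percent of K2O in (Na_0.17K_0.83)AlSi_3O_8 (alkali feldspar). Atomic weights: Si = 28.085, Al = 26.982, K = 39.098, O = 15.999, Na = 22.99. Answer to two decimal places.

14.18 wt%

Molar mass of (Na_0.17K_0.83)AlSi_3O_8 = 0.17×22.99 + 0.83×39.098 + 1×26.982 + 3×28.085 + 8×15.999 = 275.589 g/mol.
Each formula unit contains 0.83 K, equivalent to 0.83/2 = 0.4150 mol K2O.
M(K2O) = 2×39.098 + 1×15.999 = 94.195 g/mol.
Mass of K2O per formula unit = 0.4150 × 94.195 = 39.091 g.
K2O wt% = 39.091 / 275.589 × 100 = 14.18%.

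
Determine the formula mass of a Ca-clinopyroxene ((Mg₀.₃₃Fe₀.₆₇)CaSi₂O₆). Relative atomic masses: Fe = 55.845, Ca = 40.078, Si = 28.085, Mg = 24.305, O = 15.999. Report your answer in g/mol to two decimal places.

M = 0.33*24.305 + 0.67*55.845 + 1*40.078 + 2*28.085 + 6*15.999

237.68 g/mol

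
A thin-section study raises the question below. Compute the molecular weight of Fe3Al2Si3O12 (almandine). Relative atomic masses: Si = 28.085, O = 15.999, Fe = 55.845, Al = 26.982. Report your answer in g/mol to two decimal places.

497.74 g/mol

Fe: 3 × 55.845 = 167.5350
Al: 2 × 26.982 = 53.9640
Si: 3 × 28.085 = 84.2550
O: 12 × 15.999 = 191.9880
Summing the contributions gives the formula mass.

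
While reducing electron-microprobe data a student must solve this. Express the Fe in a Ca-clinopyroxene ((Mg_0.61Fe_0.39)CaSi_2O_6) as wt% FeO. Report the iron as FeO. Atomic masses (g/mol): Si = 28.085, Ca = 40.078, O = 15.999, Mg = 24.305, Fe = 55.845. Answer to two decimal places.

Molar mass of (Mg_0.61Fe_0.39)CaSi_2O_6 = 0.61·24.305 + 0.39·55.845 + 1·40.078 + 2·28.085 + 6·15.999 = 228.848 g/mol.
Each formula unit contains 0.39 Fe, equivalent to 0.39/1 = 0.3900 mol FeO.
M(FeO) = 1×55.845 + 1×15.999 = 71.844 g/mol.
Mass of FeO per formula unit = 0.3900 × 71.844 = 28.019 g.
FeO wt% = 28.019 / 228.848 × 100 = 12.24%.

12.24 wt%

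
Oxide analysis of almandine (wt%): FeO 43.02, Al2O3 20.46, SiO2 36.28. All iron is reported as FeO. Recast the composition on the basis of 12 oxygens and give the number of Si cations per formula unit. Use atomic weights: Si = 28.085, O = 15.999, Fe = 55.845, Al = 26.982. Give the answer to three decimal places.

3.009 Si apfu

FeO (M=71.844): mol = 0.59880; Fe = 0.59880, O = 0.59880.
Al2O3 (M=101.961): mol = 0.20066; Al = 0.40132, O = 0.60198.
SiO2 (M=60.083): mol = 0.60383; Si = 0.60383, O = 1.20766.
ΣO = 2.40844; factor = 12/ΣO = 4.98248.
Si apfu = 0.60383 × 4.98248 = 3.009.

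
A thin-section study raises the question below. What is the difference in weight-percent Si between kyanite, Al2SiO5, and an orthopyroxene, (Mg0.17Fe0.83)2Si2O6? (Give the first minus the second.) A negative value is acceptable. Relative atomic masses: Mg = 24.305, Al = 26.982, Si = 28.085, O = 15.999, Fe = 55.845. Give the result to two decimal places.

First mineral: 28.085 g Si in 162.044 g formula = 17.33 wt% Si.
Second mineral: 56.170 g Si in 253.130 g formula = 22.19 wt% Si.
17.33% − 22.19% gives a difference of -4.86 percentage points.

-4.86 percentage points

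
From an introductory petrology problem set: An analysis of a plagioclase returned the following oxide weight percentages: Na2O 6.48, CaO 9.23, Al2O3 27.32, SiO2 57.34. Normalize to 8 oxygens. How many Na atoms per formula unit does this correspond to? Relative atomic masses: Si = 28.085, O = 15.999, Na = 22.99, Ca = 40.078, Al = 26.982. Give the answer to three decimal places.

0.561 Na apfu

Na2O: 6.48/61.979 = 0.10455 mol → 0.20910 mol Na, 0.10455 mol O.
CaO: 9.23/56.077 = 0.16460 mol → 0.16460 mol Ca, 0.16460 mol O.
Al2O3: 27.32/101.961 = 0.26795 mol → 0.53590 mol Al, 0.80385 mol O.
SiO2: 57.34/60.083 = 0.95435 mol → 0.95435 mol Si, 1.90870 mol O.
Total oxygen = 2.98170 mol. Normalization factor = 8/2.98170 = 2.68303.
Na per 8 O = 0.20910 × 2.68303 = 0.561.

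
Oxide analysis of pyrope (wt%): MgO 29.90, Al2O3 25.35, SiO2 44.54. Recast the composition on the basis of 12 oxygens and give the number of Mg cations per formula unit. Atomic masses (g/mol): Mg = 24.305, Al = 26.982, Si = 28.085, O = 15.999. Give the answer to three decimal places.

29.90 wt% MgO ÷ 40.304 g/mol = 0.74186 mol, giving 0.74186 Mg and 0.74186 O.
25.35 wt% Al2O3 ÷ 101.961 g/mol = 0.24862 mol, giving 0.49724 Al and 0.74586 O.
44.54 wt% SiO2 ÷ 60.083 g/mol = 0.74131 mol, giving 0.74131 Si and 1.48262 O.
Oxygen sums to 2.97034; scaling by 12/2.97034 = 4.03994 puts the formula on 12 O.
Mg: 0.74186 × 4.03994 = 2.997 atoms per formula unit.

2.997 Mg apfu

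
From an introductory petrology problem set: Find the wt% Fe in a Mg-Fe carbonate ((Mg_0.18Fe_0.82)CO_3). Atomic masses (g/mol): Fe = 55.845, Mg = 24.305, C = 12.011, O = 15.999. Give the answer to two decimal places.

M((Mg_0.18Fe_0.82)CO_3) = 110.176 g/mol.
Fe contributes 0.82 × 55.845 = 45.793 g per mole.
45.793/110.176 = 0.4156 → 41.56%.

41.56 weight percent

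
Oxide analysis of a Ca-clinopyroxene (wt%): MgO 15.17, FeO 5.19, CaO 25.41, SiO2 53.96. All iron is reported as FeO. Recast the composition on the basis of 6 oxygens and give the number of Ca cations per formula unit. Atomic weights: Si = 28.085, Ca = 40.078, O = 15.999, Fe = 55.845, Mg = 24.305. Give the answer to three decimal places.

1.008 Ca apfu

15.17 wt% MgO ÷ 40.304 g/mol = 0.37639 mol, giving 0.37639 Mg and 0.37639 O.
5.19 wt% FeO ÷ 71.844 g/mol = 0.07224 mol, giving 0.07224 Fe and 0.07224 O.
25.41 wt% CaO ÷ 56.077 g/mol = 0.45313 mol, giving 0.45313 Ca and 0.45313 O.
53.96 wt% SiO2 ÷ 60.083 g/mol = 0.89809 mol, giving 0.89809 Si and 1.79618 O.
Oxygen sums to 2.69794; scaling by 6/2.69794 = 2.22392 puts the formula on 6 O.
Ca: 0.45313 × 2.22392 = 1.008 atoms per formula unit.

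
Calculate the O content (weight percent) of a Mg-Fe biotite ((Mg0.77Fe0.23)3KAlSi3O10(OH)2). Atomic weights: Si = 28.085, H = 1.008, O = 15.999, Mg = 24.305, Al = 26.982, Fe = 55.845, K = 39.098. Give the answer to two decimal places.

Formula mass = 2.31·24.305 + 0.69·55.845 + 1·39.098 + 1·26.982 + 3·28.085 + 12·15.999 + 2·1.008 = 439.017 g/mol, of which 191.988 g is O.
So O makes up 191.988/439.017 = 0.4373 of the mass, i.e. 43.73%.

43.73 weight percent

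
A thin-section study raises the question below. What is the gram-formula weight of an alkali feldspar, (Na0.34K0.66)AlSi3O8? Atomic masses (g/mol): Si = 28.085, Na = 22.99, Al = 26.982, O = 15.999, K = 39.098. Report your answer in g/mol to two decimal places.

The formula mass is the sum 0.34×22.99 + 0.66×39.098 + 1×26.982 + 3×28.085 + 8×15.999.

272.85 g/mol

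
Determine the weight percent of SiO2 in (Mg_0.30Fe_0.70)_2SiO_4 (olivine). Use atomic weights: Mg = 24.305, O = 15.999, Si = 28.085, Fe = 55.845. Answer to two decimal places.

32.50 wt%

Formula mass = 184.847 g/mol.
1 Si → 1.0000 mol SiO2 per formula unit; M(SiO2) = 60.083, so SiO2 mass = 60.083 g.
60.083/184.847 × 100 = 32.50 wt%.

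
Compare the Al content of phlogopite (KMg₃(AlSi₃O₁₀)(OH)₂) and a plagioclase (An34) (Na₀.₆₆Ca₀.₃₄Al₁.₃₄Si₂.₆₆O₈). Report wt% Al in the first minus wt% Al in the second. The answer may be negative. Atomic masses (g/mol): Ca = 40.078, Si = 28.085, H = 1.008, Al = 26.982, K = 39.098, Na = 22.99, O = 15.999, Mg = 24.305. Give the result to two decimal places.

-7.04 percentage points

Al in KMg₃(AlSi₃O₁₀)(OH)₂: molar mass 417.254 g/mol; 1×26.982 = 26.982 g → 6.47 wt%.
Al in Na₀.₆₆Ca₀.₃₄Al₁.₃₄Si₂.₆₆O₈: molar mass 267.654 g/mol; 1.34×26.982 = 36.156 g → 13.51 wt%.
Difference = 6.47 − 13.51 = -7.04 percentage points.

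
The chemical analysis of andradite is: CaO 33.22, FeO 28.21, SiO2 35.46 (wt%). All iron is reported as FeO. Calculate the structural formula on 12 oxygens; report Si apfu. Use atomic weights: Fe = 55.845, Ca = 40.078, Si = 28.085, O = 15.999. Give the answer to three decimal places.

CaO (M=56.077): mol = 0.59240; Ca = 0.59240, O = 0.59240.
FeO (M=71.844): mol = 0.39266; Fe = 0.39266, O = 0.39266.
SiO2 (M=60.083): mol = 0.59018; Si = 0.59018, O = 1.18036.
ΣO = 2.16542; factor = 12/ΣO = 5.54165.
Si apfu = 0.59018 × 5.54165 = 3.271.

3.271 Si apfu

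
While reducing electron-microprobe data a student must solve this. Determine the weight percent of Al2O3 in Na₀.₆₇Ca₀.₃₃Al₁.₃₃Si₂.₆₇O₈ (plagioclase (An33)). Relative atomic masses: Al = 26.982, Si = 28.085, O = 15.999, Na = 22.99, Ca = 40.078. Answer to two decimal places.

M(Na₀.₆₇Ca₀.₃₃Al₁.₃₃Si₂.₆₇O₈) = 267.494 g/mol; M(Al2O3) = 101.961 g/mol.
Moles Al2O3 per formula unit = 1.33 Al ÷ 2 = 0.6650.
Al2O3 fraction = (0.6650 × 101.961) / 267.494 = 67.804/267.494 = 0.2535.

25.35 wt%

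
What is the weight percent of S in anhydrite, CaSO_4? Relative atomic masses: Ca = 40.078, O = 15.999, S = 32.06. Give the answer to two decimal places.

Formula mass = 1·40.078 + 1·32.06 + 4·15.999 = 136.134 g/mol, of which 32.060 g is S.
So S makes up 32.060/136.134 = 0.2355 of the mass, i.e. 23.55%.

23.55 wt%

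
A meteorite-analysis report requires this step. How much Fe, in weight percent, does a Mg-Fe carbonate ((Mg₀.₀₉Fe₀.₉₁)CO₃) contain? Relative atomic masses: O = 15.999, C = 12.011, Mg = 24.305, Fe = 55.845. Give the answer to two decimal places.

44.97 weight percent

Molar mass of (Mg₀.₀₉Fe₀.₉₁)CO₃: 0.09·24.305 + 0.91·55.845 + 1·12.011 + 3·15.999 = 113.014 g/mol.
Mass of Fe per formula unit: 0.91 × 55.845 = 50.819 g.
Weight fraction Fe = 50.819 / 113.014 = 0.4497.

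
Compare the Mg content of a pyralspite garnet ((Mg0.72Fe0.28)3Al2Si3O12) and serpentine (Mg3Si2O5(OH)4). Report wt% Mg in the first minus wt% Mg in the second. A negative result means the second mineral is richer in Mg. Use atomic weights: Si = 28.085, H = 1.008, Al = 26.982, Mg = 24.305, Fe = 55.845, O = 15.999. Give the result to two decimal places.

-14.09 percentage points

Mg in (Mg0.72Fe0.28)3Al2Si3O12: molar mass 429.616 g/mol; 2.16×24.305 = 52.499 g → 12.22 wt%.
Mg in Mg3Si2O5(OH)4: molar mass 277.108 g/mol; 3×24.305 = 72.915 g → 26.31 wt%.
Difference = 12.22 − 26.31 = -14.09 percentage points.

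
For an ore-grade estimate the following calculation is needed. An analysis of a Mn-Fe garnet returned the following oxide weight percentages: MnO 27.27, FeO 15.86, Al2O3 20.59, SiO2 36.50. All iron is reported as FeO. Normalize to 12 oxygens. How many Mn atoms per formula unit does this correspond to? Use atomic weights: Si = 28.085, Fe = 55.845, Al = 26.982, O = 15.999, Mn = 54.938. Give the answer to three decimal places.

1.902 Mn apfu

MnO: 27.27/70.937 = 0.38443 mol → 0.38443 mol Mn, 0.38443 mol O.
FeO: 15.86/71.844 = 0.22076 mol → 0.22076 mol Fe, 0.22076 mol O.
Al2O3: 20.59/101.961 = 0.20194 mol → 0.40388 mol Al, 0.60582 mol O.
SiO2: 36.50/60.083 = 0.60749 mol → 0.60749 mol Si, 1.21498 mol O.
Total oxygen = 2.42599 mol. Normalization factor = 12/2.42599 = 4.94643.
Mn per 12 O = 0.38443 × 4.94643 = 1.902.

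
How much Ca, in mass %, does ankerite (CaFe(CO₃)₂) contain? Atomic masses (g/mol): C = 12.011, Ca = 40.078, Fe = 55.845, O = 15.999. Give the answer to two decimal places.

Molar mass of CaFe(CO₃)₂: 1*40.078 + 1*55.845 + 2*12.011 + 6*15.999 = 215.939 g/mol.
Mass of Ca per formula unit: 1 × 40.078 = 40.078 g.
Weight fraction Ca = 40.078 / 215.939 = 0.1856.

18.56 mass %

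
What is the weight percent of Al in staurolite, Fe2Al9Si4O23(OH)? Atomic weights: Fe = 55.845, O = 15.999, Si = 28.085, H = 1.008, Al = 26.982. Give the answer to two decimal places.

28.51 weight percent

Molar mass of Fe2Al9Si4O23(OH): 2·55.845 + 9·26.982 + 4·28.085 + 24·15.999 + 1·1.008 = 851.852 g/mol.
Mass of Al per formula unit: 9 × 26.982 = 242.838 g.
Weight fraction Al = 242.838 / 851.852 = 0.2851.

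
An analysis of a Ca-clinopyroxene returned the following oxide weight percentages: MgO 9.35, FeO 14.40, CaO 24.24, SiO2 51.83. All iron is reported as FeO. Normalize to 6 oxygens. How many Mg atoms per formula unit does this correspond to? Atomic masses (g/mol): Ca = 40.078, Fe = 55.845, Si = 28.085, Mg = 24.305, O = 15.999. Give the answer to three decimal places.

0.537 Mg apfu

MgO (M=40.304): mol = 0.23199; Mg = 0.23199, O = 0.23199.
FeO (M=71.844): mol = 0.20043; Fe = 0.20043, O = 0.20043.
CaO (M=56.077): mol = 0.43226; Ca = 0.43226, O = 0.43226.
SiO2 (M=60.083): mol = 0.86264; Si = 0.86264, O = 1.72528.
ΣO = 2.58996; factor = 6/ΣO = 2.31664.
Mg apfu = 0.23199 × 2.31664 = 0.537.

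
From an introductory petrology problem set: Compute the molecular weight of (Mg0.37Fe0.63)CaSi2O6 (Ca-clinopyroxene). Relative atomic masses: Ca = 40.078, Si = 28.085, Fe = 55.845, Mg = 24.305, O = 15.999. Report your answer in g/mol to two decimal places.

236.42 g/mol

M = 0.37(24.305) + 0.63(55.845) + 1(40.078) + 2(28.085) + 6(15.999)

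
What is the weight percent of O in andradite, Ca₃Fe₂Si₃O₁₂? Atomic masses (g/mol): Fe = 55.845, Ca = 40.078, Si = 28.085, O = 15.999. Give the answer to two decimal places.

37.78 wt%

Molar mass of Ca₃Fe₂Si₃O₁₂: 3*40.078 + 2*55.845 + 3*28.085 + 12*15.999 = 508.167 g/mol.
Mass of O per formula unit: 12 × 15.999 = 191.988 g.
Weight fraction O = 191.988 / 508.167 = 0.3778.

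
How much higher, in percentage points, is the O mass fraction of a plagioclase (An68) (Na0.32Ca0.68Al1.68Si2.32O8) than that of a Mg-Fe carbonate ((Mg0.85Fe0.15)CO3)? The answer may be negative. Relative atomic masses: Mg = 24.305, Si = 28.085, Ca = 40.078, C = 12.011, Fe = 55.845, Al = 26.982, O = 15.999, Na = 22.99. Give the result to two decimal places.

-7.03 percentage points

First mineral: 127.992 g O in 273.089 g formula = 46.87 wt% O.
Second mineral: 47.997 g O in 89.044 g formula = 53.90 wt% O.
46.87% − 53.90% gives a difference of -7.03 percentage points.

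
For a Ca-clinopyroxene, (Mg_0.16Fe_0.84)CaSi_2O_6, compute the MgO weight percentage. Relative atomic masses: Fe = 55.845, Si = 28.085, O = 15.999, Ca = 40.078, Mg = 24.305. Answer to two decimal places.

Molar mass of (Mg_0.16Fe_0.84)CaSi_2O_6 = 0.16×24.305 + 0.84×55.845 + 1×40.078 + 2×28.085 + 6×15.999 = 243.041 g/mol.
Each formula unit contains 0.16 Mg, equivalent to 0.16/1 = 0.1600 mol MgO.
M(MgO) = 1×24.305 + 1×15.999 = 40.304 g/mol.
Mass of MgO per formula unit = 0.1600 × 40.304 = 6.449 g.
MgO wt% = 6.449 / 243.041 × 100 = 2.65%.

2.65 wt%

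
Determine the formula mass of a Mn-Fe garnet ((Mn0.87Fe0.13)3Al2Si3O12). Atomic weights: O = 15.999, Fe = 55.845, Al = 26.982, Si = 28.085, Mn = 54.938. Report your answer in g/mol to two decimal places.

495.37 g/mol

The formula mass is the sum 2.61×54.938 + 0.39×55.845 + 2×26.982 + 3×28.085 + 12×15.999.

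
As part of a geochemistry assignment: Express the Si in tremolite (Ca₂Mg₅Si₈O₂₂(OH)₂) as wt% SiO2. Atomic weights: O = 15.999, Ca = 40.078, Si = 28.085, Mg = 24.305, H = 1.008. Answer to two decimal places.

59.17 wt%

Molar mass of Ca₂Mg₅Si₈O₂₂(OH)₂ = 2×40.078 + 5×24.305 + 8×28.085 + 24×15.999 + 2×1.008 = 812.353 g/mol.
Each formula unit contains 8 Si, equivalent to 8/1 = 8.0000 mol SiO2.
M(SiO2) = 1×28.085 + 2×15.999 = 60.083 g/mol.
Mass of SiO2 per formula unit = 8.0000 × 60.083 = 480.664 g.
SiO2 wt% = 480.664 / 812.353 × 100 = 59.17%.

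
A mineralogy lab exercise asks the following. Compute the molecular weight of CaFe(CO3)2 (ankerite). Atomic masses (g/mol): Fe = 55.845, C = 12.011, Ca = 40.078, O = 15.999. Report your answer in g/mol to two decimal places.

Ca: 1 × 40.078 = 40.0780
Fe: 1 × 55.845 = 55.8450
C: 2 × 12.011 = 24.0220
O: 6 × 15.999 = 95.9940
Summing the contributions gives the formula mass.

215.94 g/mol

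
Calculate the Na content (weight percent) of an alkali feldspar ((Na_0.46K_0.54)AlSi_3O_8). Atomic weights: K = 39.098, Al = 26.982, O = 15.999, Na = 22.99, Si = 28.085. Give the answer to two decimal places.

M((Na_0.46K_0.54)AlSi_3O_8) = 270.917 g/mol.
Na contributes 0.46 × 22.99 = 10.575 g per mole.
10.575/270.917 = 0.0390 → 3.90%.

3.90 weight percent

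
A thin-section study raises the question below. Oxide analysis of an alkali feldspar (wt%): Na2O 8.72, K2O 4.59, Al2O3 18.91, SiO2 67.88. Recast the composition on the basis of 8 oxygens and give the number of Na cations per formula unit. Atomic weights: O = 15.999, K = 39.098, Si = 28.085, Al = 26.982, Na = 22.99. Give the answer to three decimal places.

8.72 wt% Na2O ÷ 61.979 g/mol = 0.14069 mol, giving 0.28138 Na and 0.14069 O.
4.59 wt% K2O ÷ 94.195 g/mol = 0.04873 mol, giving 0.09746 K and 0.04873 O.
18.91 wt% Al2O3 ÷ 101.961 g/mol = 0.18546 mol, giving 0.37092 Al and 0.55638 O.
67.88 wt% SiO2 ÷ 60.083 g/mol = 1.12977 mol, giving 1.12977 Si and 2.25954 O.
Oxygen sums to 3.00534; scaling by 8/3.00534 = 2.66193 puts the formula on 8 O.
Na: 0.28138 × 2.66193 = 0.749 atoms per formula unit.

0.749 Na apfu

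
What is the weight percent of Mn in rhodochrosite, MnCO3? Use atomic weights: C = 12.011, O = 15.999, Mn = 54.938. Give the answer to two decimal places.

47.79 weight percent

Formula mass = 1*54.938 + 1*12.011 + 3*15.999 = 114.946 g/mol, of which 54.938 g is Mn.
So Mn makes up 54.938/114.946 = 0.4779 of the mass, i.e. 47.79%.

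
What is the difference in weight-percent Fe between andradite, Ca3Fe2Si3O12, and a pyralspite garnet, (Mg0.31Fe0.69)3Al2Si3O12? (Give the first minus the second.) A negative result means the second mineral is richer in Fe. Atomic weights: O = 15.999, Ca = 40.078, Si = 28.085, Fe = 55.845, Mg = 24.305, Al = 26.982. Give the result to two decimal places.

-2.70 percentage points

Fe in Ca3Fe2Si3O12: molar mass 508.167 g/mol; 2×55.845 = 111.690 g → 21.98 wt%.
Fe in (Mg0.31Fe0.69)3Al2Si3O12: molar mass 468.410 g/mol; 2.07×55.845 = 115.599 g → 24.68 wt%.
Difference = 21.98 − 24.68 = -2.70 percentage points.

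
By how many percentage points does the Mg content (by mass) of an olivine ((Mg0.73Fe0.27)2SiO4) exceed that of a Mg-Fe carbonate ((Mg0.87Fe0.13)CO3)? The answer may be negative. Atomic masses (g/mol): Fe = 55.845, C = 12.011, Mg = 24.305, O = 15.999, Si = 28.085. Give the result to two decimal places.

First mineral: 35.485 g Mg in 157.723 g formula = 22.50 wt% Mg.
Second mineral: 21.145 g Mg in 88.413 g formula = 23.92 wt% Mg.
22.50% − 23.92% gives a difference of -1.42 percentage points.

-1.42 percentage points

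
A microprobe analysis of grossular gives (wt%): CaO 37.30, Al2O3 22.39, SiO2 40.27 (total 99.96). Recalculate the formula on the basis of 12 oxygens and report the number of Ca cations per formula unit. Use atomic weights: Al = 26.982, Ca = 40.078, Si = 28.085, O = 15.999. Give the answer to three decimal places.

CaO (M=56.077): mol = 0.66516; Ca = 0.66516, O = 0.66516.
Al2O3 (M=101.961): mol = 0.21959; Al = 0.43918, O = 0.65877.
SiO2 (M=60.083): mol = 0.67024; Si = 0.67024, O = 1.34048.
ΣO = 2.66441; factor = 12/ΣO = 4.50381.
Ca apfu = 0.66516 × 4.50381 = 2.996.

2.996 Ca apfu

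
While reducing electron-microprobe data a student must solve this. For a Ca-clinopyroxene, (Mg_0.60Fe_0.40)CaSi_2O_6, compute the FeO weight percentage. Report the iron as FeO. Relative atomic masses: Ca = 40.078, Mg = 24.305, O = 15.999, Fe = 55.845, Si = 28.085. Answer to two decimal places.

12.54 wt%

Molar mass of (Mg_0.60Fe_0.40)CaSi_2O_6 = 0.60*24.305 + 0.40*55.845 + 1*40.078 + 2*28.085 + 6*15.999 = 229.163 g/mol.
Each formula unit contains 0.40 Fe, equivalent to 0.40/1 = 0.4000 mol FeO.
M(FeO) = 1×55.845 + 1×15.999 = 71.844 g/mol.
Mass of FeO per formula unit = 0.4000 × 71.844 = 28.738 g.
FeO wt% = 28.738 / 229.163 × 100 = 12.54%.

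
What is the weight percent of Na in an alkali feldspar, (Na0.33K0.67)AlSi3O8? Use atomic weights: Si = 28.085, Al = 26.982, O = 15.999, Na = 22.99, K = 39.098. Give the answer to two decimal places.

2.78 mass %

Molar mass of (Na0.33K0.67)AlSi3O8: 0.33*22.99 + 0.67*39.098 + 1*26.982 + 3*28.085 + 8*15.999 = 273.011 g/mol.
Mass of Na per formula unit: 0.33 × 22.99 = 7.587 g.
Weight fraction Na = 7.587 / 273.011 = 0.0278.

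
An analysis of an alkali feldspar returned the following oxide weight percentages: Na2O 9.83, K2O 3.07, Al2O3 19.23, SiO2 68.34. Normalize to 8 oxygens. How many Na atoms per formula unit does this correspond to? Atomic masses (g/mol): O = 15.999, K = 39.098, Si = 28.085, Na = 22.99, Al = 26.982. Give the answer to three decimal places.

Na2O (M=61.979): mol = 0.15860; Na = 0.31720, O = 0.15860.
K2O (M=94.195): mol = 0.03259; K = 0.06518, O = 0.03259.
Al2O3 (M=101.961): mol = 0.18860; Al = 0.37720, O = 0.56580.
SiO2 (M=60.083): mol = 1.13743; Si = 1.13743, O = 2.27486.
ΣO = 3.03185; factor = 8/ΣO = 2.63865.
Na apfu = 0.31720 × 2.63865 = 0.837.

0.837 Na apfu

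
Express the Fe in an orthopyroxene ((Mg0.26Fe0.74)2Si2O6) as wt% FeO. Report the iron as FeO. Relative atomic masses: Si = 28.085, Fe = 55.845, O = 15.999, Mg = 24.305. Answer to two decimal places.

42.97 wt%

Molar mass of (Mg0.26Fe0.74)2Si2O6 = 0.52*24.305 + 1.48*55.845 + 2*28.085 + 6*15.999 = 247.453 g/mol.
Each formula unit contains 1.48 Fe, equivalent to 1.48/1 = 1.4800 mol FeO.
M(FeO) = 1×55.845 + 1×15.999 = 71.844 g/mol.
Mass of FeO per formula unit = 1.4800 × 71.844 = 106.329 g.
FeO wt% = 106.329 / 247.453 × 100 = 42.97%.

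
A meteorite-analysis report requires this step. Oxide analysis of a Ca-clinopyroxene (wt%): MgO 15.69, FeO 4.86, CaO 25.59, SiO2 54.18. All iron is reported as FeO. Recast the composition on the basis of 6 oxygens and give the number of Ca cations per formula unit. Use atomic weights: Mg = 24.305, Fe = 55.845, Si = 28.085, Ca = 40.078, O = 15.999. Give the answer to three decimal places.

MgO: 15.69/40.304 = 0.38929 mol → 0.38929 mol Mg, 0.38929 mol O.
FeO: 4.86/71.844 = 0.06765 mol → 0.06765 mol Fe, 0.06765 mol O.
CaO: 25.59/56.077 = 0.45634 mol → 0.45634 mol Ca, 0.45634 mol O.
SiO2: 54.18/60.083 = 0.90175 mol → 0.90175 mol Si, 1.80350 mol O.
Total oxygen = 2.71678 mol. Normalization factor = 6/2.71678 = 2.20850.
Ca per 6 O = 0.45634 × 2.20850 = 1.008.

1.008 Ca apfu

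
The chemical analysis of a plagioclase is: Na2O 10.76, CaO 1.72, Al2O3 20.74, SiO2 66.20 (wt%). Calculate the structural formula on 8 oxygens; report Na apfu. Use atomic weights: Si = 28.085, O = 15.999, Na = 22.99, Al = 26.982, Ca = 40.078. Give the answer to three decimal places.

0.920 Na apfu

Na2O: 10.76/61.979 = 0.17361 mol → 0.34722 mol Na, 0.17361 mol O.
CaO: 1.72/56.077 = 0.03067 mol → 0.03067 mol Ca, 0.03067 mol O.
Al2O3: 20.74/101.961 = 0.20341 mol → 0.40682 mol Al, 0.61023 mol O.
SiO2: 66.20/60.083 = 1.10181 mol → 1.10181 mol Si, 2.20362 mol O.
Total oxygen = 3.01813 mol. Normalization factor = 8/3.01813 = 2.65065.
Na per 8 O = 0.34722 × 2.65065 = 0.920.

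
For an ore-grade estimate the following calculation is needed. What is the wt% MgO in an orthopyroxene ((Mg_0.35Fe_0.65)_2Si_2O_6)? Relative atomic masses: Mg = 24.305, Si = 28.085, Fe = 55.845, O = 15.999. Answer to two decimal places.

11.67 wt%

Formula mass = 241.776 g/mol.
0.70 Mg → 0.7000 mol MgO per formula unit; M(MgO) = 40.304, so MgO mass = 28.213 g.
28.213/241.776 × 100 = 11.67 wt%.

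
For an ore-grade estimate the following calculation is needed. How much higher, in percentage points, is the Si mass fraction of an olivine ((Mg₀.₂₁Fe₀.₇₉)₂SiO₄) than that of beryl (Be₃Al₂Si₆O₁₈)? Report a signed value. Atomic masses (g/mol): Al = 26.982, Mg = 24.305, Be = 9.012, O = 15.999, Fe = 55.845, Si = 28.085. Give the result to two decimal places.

-16.61 percentage points

M((Mg₀.₂₁Fe₀.₇₉)₂SiO₄) = 190.524 g/mol, so wt% Si = 28.085/190.524 × 100 = 14.74%.
M(Be₃Al₂Si₆O₁₈) = 537.492 g/mol, so wt% Si = 168.510/537.492 × 100 = 31.35%.
14.74 − 31.35 = -16.61 pp.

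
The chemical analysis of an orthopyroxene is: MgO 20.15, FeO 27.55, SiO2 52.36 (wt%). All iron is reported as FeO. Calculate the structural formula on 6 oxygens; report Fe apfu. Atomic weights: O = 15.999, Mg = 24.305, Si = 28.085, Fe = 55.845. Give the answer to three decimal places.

MgO: 20.15/40.304 = 0.49995 mol → 0.49995 mol Mg, 0.49995 mol O.
FeO: 27.55/71.844 = 0.38347 mol → 0.38347 mol Fe, 0.38347 mol O.
SiO2: 52.36/60.083 = 0.87146 mol → 0.87146 mol Si, 1.74292 mol O.
Total oxygen = 2.62634 mol. Normalization factor = 6/2.62634 = 2.28455.
Fe per 6 O = 0.38347 × 2.28455 = 0.876.

0.876 Fe apfu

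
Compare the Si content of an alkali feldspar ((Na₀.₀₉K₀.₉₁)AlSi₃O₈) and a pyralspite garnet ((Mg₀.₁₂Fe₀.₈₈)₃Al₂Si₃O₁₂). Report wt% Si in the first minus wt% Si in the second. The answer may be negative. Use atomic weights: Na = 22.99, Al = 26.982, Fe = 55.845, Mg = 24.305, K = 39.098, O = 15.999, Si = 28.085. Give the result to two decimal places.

M((Na₀.₀₉K₀.₉₁)AlSi₃O₈) = 276.877 g/mol, so wt% Si = 84.255/276.877 × 100 = 30.43%.
M((Mg₀.₁₂Fe₀.₈₈)₃Al₂Si₃O₁₂) = 486.388 g/mol, so wt% Si = 84.255/486.388 × 100 = 17.32%.
30.43 − 17.32 = 13.11 pp.

13.11 percentage points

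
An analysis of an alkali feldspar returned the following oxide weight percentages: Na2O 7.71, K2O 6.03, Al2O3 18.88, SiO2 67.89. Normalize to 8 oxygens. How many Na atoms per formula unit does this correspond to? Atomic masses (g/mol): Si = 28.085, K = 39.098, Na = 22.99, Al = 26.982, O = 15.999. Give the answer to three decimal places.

Na2O (M=61.979): mol = 0.12440; Na = 0.24880, O = 0.12440.
K2O (M=94.195): mol = 0.06402; K = 0.12804, O = 0.06402.
Al2O3 (M=101.961): mol = 0.18517; Al = 0.37034, O = 0.55551.
SiO2 (M=60.083): mol = 1.12994; Si = 1.12994, O = 2.25988.
ΣO = 3.00381; factor = 8/ΣO = 2.66328.
Na apfu = 0.24880 × 2.66328 = 0.663.

0.663 Na apfu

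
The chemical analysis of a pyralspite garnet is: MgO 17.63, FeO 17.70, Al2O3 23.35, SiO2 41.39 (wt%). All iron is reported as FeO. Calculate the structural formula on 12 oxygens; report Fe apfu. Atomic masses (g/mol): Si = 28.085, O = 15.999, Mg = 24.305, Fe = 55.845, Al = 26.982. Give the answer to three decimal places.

1.076 Fe apfu

17.63 wt% MgO ÷ 40.304 g/mol = 0.43743 mol, giving 0.43743 Mg and 0.43743 O.
17.70 wt% FeO ÷ 71.844 g/mol = 0.24637 mol, giving 0.24637 Fe and 0.24637 O.
23.35 wt% Al2O3 ÷ 101.961 g/mol = 0.22901 mol, giving 0.45802 Al and 0.68703 O.
41.39 wt% SiO2 ÷ 60.083 g/mol = 0.68888 mol, giving 0.68888 Si and 1.37776 O.
Oxygen sums to 2.74859; scaling by 12/2.74859 = 4.36587 puts the formula on 12 O.
Fe: 0.24637 × 4.36587 = 1.076 atoms per formula unit.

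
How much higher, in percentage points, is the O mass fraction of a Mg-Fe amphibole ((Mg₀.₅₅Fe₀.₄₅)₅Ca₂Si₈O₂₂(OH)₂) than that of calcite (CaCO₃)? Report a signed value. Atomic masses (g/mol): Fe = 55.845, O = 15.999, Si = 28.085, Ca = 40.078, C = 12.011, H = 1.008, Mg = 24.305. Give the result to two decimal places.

-4.49 percentage points

M((Mg₀.₅₅Fe₀.₄₅)₅Ca₂Si₈O₂₂(OH)₂) = 883.318 g/mol, so wt% O = 383.976/883.318 × 100 = 43.47%.
M(CaCO₃) = 100.086 g/mol, so wt% O = 47.997/100.086 × 100 = 47.96%.
43.47 − 47.96 = -4.49 pp.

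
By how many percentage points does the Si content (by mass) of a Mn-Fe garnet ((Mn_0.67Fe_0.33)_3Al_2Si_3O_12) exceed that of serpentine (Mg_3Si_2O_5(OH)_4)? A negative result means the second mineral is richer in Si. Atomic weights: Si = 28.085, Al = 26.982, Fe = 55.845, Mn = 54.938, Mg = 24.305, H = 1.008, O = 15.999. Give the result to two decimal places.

M((Mn_0.67Fe_0.33)_3Al_2Si_3O_12) = 495.919 g/mol, so wt% Si = 84.255/495.919 × 100 = 16.99%.
M(Mg_3Si_2O_5(OH)_4) = 277.108 g/mol, so wt% Si = 56.170/277.108 × 100 = 20.27%.
16.99 − 20.27 = -3.28 pp.

-3.28 percentage points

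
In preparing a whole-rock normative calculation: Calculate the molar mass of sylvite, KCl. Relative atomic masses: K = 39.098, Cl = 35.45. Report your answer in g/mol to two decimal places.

M = 1×39.098 + 1×35.45

74.55 g/mol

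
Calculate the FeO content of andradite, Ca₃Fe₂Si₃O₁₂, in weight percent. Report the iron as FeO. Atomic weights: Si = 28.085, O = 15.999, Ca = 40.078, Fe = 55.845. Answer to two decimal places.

Formula mass = 508.167 g/mol.
2 Fe → 2.0000 mol FeO per formula unit; M(FeO) = 71.844, so FeO mass = 143.688 g.
143.688/508.167 × 100 = 28.28 wt%.

28.28 wt%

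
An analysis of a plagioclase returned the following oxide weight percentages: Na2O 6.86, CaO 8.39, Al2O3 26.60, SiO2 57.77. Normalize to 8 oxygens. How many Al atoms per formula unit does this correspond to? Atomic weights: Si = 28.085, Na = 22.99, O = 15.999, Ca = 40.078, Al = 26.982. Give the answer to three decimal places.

6.86 wt% Na2O ÷ 61.979 g/mol = 0.11068 mol, giving 0.22136 Na and 0.11068 O.
8.39 wt% CaO ÷ 56.077 g/mol = 0.14962 mol, giving 0.14962 Ca and 0.14962 O.
26.60 wt% Al2O3 ÷ 101.961 g/mol = 0.26088 mol, giving 0.52176 Al and 0.78264 O.
57.77 wt% SiO2 ÷ 60.083 g/mol = 0.96150 mol, giving 0.96150 Si and 1.92300 O.
Oxygen sums to 2.96594; scaling by 8/2.96594 = 2.69729 puts the formula on 8 O.
Al: 0.52176 × 2.69729 = 1.407 atoms per formula unit.

1.407 Al apfu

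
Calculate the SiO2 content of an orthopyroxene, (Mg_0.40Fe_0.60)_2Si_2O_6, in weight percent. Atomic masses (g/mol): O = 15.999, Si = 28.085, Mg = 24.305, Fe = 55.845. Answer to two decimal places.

50.36 wt%

Formula mass = 238.622 g/mol.
2 Si → 2.0000 mol SiO2 per formula unit; M(SiO2) = 60.083, so SiO2 mass = 120.166 g.
120.166/238.622 × 100 = 50.36 wt%.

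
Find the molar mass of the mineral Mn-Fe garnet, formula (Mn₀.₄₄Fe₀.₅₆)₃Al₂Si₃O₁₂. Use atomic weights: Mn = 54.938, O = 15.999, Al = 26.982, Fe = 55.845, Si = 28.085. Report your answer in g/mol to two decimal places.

496.54 g/mol

The formula mass is the sum 1.32·54.938 + 1.68·55.845 + 2·26.982 + 3·28.085 + 12·15.999.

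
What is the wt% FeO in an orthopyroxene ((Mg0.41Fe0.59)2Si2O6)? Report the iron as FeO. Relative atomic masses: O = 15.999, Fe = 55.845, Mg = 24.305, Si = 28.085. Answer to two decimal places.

M((Mg0.41Fe0.59)2Si2O6) = 237.991 g/mol; M(FeO) = 71.844 g/mol.
Moles FeO per formula unit = 1.18 Fe ÷ 1 = 1.1800.
FeO fraction = (1.1800 × 71.844) / 237.991 = 84.776/237.991 = 0.3562.

35.62 wt%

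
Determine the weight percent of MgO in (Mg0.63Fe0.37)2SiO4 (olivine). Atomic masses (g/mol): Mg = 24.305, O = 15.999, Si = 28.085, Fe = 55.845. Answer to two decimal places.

30.96 wt%

Molar mass of (Mg0.63Fe0.37)2SiO4 = 1.26×24.305 + 0.74×55.845 + 1×28.085 + 4×15.999 = 164.031 g/mol.
Each formula unit contains 1.26 Mg, equivalent to 1.26/1 = 1.2600 mol MgO.
M(MgO) = 1×24.305 + 1×15.999 = 40.304 g/mol.
Mass of MgO per formula unit = 1.2600 × 40.304 = 50.783 g.
MgO wt% = 50.783 / 164.031 × 100 = 30.96%.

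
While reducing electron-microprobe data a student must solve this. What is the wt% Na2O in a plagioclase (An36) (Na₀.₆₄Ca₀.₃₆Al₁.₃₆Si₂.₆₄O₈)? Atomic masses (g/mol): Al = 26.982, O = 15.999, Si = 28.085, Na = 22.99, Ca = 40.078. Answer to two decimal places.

7.40 wt%

Formula mass = 267.974 g/mol.
0.64 Na → 0.3200 mol Na2O per formula unit; M(Na2O) = 61.979, so Na2O mass = 19.833 g.
19.833/267.974 × 100 = 7.40 wt%.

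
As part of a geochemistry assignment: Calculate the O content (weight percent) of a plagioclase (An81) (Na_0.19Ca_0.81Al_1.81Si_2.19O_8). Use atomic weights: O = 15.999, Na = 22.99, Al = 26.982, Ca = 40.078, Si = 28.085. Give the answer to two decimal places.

46.51 weight percent

M(Na_0.19Ca_0.81Al_1.81Si_2.19O_8) = 275.167 g/mol.
O contributes 8 × 15.999 = 127.992 g per mole.
127.992/275.167 = 0.4651 → 46.51%.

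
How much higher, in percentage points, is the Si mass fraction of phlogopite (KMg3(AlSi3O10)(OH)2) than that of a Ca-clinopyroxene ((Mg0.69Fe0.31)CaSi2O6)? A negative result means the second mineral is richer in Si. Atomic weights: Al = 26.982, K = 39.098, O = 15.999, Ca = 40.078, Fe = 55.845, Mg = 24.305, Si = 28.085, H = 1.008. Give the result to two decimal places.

-4.63 percentage points

Si in KMg3(AlSi3O10)(OH)2: molar mass 417.254 g/mol; 3×28.085 = 84.255 g → 20.19 wt%.
Si in (Mg0.69Fe0.31)CaSi2O6: molar mass 226.324 g/mol; 2×28.085 = 56.170 g → 24.82 wt%.
Difference = 20.19 − 24.82 = -4.63 percentage points.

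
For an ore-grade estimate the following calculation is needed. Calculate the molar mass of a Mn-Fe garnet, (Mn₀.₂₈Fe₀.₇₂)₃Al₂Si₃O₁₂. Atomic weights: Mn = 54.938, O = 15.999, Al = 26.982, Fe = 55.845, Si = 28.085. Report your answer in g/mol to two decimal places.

496.98 g/mol

M = 0.84·54.938 + 2.16·55.845 + 2·26.982 + 3·28.085 + 12·15.999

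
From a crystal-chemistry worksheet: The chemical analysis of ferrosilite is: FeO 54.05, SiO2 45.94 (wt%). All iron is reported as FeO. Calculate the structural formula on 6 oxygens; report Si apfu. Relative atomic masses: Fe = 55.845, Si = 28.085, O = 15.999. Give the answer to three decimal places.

FeO: 54.05/71.844 = 0.75232 mol → 0.75232 mol Fe, 0.75232 mol O.
SiO2: 45.94/60.083 = 0.76461 mol → 0.76461 mol Si, 1.52922 mol O.
Total oxygen = 2.28154 mol. Normalization factor = 6/2.28154 = 2.62980.
Si per 6 O = 0.76461 × 2.62980 = 2.011.

2.011 Si apfu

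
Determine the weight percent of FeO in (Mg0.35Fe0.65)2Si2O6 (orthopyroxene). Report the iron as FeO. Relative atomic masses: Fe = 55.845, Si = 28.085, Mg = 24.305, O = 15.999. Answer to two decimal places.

M((Mg0.35Fe0.65)2Si2O6) = 241.776 g/mol; M(FeO) = 71.844 g/mol.
Moles FeO per formula unit = 1.30 Fe ÷ 1 = 1.3000.
FeO fraction = (1.3000 × 71.844) / 241.776 = 93.397/241.776 = 0.3863.

38.63 wt%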